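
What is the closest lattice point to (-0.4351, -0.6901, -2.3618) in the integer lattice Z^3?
(0, -1, -2)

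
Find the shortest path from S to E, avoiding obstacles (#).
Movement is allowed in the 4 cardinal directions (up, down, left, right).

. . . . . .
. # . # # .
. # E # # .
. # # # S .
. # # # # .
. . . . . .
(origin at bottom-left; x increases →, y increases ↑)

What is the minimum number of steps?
9
(one shortest path: (4, 2) → (5, 2) → (5, 3) → (5, 4) → (5, 5) → (4, 5) → (3, 5) → (2, 5) → (2, 4) → (2, 3))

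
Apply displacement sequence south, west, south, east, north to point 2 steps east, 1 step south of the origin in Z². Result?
(2, -2)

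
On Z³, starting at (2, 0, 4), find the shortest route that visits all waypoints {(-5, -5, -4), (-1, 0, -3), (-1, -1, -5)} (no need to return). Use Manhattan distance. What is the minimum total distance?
22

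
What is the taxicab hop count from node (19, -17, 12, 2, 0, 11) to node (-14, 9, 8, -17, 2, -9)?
104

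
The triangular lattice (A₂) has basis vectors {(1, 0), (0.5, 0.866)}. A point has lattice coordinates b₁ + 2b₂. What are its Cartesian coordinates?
(2, 1.732)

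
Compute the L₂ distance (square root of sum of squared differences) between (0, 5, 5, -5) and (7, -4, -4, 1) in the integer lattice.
15.7162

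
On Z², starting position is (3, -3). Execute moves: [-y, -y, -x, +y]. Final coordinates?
(2, -4)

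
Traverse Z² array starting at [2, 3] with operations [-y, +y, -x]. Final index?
(1, 3)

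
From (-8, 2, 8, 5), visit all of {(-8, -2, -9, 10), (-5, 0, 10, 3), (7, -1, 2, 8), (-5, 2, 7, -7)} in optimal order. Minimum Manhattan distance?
86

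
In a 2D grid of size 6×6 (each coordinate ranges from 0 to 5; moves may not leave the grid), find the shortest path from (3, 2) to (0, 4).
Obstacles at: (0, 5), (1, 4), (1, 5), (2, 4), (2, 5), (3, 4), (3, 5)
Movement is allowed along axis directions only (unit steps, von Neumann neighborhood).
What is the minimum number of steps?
5
(one shortest path: (3, 2) → (2, 2) → (1, 2) → (0, 2) → (0, 3) → (0, 4))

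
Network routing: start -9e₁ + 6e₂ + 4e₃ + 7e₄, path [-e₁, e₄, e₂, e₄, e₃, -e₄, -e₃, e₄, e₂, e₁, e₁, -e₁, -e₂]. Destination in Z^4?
(-9, 7, 4, 9)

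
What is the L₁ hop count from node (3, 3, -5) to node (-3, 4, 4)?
16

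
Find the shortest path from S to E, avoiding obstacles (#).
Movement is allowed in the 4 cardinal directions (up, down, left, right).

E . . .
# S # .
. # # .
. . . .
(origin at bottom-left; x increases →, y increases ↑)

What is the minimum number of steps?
2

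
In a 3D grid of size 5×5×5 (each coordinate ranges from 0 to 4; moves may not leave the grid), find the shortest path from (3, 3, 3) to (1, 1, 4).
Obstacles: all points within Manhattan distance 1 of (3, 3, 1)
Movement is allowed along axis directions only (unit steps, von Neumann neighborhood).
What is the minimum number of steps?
5
(one shortest path: (3, 3, 3) → (2, 3, 3) → (1, 3, 3) → (1, 2, 3) → (1, 1, 3) → (1, 1, 4))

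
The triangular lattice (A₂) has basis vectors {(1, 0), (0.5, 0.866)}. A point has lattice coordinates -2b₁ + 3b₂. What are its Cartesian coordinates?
(-0.5, 2.598)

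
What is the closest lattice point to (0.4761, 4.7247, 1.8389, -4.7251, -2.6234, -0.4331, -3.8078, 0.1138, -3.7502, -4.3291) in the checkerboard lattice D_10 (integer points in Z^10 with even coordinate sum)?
(1, 5, 2, -5, -3, 0, -4, 0, -4, -4)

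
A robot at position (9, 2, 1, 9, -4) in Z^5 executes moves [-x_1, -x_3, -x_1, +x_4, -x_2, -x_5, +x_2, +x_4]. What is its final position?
(7, 2, 0, 11, -5)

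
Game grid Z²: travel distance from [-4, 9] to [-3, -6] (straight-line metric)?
15.0333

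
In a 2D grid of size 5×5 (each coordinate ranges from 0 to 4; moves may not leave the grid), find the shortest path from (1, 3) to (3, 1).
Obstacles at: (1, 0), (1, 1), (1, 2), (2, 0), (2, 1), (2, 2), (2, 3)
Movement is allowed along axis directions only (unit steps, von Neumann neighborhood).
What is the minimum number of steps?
6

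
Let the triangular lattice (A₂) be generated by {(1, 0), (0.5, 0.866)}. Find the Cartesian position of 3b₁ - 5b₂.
(0.5, -4.33)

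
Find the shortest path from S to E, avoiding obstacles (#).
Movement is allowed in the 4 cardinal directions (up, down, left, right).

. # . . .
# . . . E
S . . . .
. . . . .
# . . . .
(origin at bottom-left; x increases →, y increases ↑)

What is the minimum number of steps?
5
(one shortest path: (0, 2) → (1, 2) → (2, 2) → (3, 2) → (4, 2) → (4, 3))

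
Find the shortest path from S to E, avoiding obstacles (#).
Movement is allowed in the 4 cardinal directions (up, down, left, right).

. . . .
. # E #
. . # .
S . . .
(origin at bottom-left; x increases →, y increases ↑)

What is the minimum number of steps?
6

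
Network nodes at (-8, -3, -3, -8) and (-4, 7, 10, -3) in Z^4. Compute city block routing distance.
32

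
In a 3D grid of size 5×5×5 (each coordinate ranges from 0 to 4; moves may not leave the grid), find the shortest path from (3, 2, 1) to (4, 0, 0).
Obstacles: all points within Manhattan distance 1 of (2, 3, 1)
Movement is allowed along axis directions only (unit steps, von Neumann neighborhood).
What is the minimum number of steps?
4
(one shortest path: (3, 2, 1) → (4, 2, 1) → (4, 1, 1) → (4, 0, 1) → (4, 0, 0))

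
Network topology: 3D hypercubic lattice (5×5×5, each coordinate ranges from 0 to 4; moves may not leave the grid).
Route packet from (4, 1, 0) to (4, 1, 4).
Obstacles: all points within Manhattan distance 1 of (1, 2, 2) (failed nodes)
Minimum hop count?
4
(one shortest path: (4, 1, 0) → (4, 1, 1) → (4, 1, 2) → (4, 1, 3) → (4, 1, 4))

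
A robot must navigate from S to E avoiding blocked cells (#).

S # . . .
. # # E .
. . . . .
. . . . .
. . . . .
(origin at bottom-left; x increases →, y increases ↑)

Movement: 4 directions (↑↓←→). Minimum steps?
6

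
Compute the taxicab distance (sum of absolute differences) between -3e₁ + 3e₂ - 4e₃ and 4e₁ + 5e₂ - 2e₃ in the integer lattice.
11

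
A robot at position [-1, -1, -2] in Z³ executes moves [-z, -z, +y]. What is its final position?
(-1, 0, -4)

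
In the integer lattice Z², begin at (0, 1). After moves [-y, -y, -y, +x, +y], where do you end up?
(1, -1)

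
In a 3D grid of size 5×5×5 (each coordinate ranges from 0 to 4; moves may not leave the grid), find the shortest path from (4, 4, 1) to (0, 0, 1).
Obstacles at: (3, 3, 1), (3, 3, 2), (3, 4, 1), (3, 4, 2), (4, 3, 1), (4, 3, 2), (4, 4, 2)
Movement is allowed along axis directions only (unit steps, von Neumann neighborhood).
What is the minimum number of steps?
10
(one shortest path: (4, 4, 1) → (4, 4, 0) → (3, 4, 0) → (2, 4, 0) → (1, 4, 0) → (0, 4, 0) → (0, 3, 0) → (0, 2, 0) → (0, 1, 0) → (0, 0, 0) → (0, 0, 1))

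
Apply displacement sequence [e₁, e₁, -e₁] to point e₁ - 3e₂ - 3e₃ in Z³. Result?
(2, -3, -3)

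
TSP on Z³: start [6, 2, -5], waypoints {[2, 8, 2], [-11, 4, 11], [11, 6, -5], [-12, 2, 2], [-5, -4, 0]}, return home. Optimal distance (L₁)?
102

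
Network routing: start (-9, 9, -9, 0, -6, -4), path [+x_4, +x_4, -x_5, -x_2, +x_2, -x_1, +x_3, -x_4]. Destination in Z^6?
(-10, 9, -8, 1, -7, -4)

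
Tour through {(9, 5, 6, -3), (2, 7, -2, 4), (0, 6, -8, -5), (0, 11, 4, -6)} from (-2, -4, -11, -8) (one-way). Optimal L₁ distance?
78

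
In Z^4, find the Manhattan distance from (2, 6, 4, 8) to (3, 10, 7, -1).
17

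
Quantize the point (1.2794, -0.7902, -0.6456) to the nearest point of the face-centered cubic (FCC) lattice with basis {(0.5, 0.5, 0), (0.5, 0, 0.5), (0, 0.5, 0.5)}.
(1.5, -1, -0.5)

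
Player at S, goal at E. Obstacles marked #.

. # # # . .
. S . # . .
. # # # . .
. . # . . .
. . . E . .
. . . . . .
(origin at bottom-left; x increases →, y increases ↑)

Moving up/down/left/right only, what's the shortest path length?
7
(one shortest path: (1, 4) → (0, 4) → (0, 3) → (0, 2) → (1, 2) → (1, 1) → (2, 1) → (3, 1))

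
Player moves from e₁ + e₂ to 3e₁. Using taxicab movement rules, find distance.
3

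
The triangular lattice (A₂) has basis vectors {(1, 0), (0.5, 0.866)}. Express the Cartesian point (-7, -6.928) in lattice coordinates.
-3b₁ - 8b₂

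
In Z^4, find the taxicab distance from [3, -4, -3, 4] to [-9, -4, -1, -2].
20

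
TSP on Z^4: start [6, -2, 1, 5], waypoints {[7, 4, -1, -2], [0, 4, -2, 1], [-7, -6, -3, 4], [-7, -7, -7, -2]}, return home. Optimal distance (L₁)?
86
(one optimal route: (6, -2, 1, 5) → (7, 4, -1, -2) → (0, 4, -2, 1) → (-7, -7, -7, -2) → (-7, -6, -3, 4) → (6, -2, 1, 5))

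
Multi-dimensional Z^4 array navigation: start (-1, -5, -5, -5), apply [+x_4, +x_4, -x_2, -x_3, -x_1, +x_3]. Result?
(-2, -6, -5, -3)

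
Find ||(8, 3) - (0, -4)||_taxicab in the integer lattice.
15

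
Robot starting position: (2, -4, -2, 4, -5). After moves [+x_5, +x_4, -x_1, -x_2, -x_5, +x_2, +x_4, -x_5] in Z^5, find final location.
(1, -4, -2, 6, -6)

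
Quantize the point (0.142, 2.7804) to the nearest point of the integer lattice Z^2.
(0, 3)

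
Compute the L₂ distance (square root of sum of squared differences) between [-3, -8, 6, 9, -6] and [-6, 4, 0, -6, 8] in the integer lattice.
24.6982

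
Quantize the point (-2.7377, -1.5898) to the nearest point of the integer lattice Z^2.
(-3, -2)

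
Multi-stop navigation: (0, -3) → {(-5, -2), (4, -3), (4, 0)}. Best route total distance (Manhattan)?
18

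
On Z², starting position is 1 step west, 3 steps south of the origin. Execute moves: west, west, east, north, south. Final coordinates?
(-2, -3)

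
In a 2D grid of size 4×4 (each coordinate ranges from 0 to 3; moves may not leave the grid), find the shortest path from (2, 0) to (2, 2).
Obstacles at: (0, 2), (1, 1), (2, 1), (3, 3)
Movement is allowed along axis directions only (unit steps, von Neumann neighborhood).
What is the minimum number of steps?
4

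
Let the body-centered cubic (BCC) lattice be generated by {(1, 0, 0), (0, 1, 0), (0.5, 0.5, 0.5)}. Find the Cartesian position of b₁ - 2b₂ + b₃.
(1.5, -1.5, 0.5)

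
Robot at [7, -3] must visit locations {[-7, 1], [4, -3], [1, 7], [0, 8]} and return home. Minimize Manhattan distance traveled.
50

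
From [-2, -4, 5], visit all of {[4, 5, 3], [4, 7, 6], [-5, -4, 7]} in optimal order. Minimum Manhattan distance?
31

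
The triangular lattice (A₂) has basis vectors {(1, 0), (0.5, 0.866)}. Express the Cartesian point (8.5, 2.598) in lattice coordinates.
7b₁ + 3b₂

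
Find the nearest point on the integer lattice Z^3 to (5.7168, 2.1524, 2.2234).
(6, 2, 2)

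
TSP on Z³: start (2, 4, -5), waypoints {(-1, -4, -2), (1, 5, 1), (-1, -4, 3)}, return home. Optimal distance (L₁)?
40
(one optimal route: (2, 4, -5) → (-1, -4, -2) → (-1, -4, 3) → (1, 5, 1) → (2, 4, -5))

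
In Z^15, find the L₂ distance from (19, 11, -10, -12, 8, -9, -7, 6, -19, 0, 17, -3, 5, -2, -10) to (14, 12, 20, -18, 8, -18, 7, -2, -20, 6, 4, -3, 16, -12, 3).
43.5775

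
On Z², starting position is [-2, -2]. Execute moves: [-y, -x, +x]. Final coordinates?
(-2, -3)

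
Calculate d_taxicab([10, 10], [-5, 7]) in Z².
18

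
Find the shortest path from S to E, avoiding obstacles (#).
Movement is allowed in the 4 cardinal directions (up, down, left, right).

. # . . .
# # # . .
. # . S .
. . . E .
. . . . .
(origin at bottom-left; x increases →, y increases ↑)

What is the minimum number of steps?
1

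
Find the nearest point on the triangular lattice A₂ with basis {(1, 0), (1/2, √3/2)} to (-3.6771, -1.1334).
(-3.5, -0.866)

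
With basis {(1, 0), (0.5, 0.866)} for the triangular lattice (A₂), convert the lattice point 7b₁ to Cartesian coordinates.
(7, 0)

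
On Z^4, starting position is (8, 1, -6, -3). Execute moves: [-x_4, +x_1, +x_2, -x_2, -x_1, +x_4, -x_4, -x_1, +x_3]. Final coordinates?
(7, 1, -5, -4)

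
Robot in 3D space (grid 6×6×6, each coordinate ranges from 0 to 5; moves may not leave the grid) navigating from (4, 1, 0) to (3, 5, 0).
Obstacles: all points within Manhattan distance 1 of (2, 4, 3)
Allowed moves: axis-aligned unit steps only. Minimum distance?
5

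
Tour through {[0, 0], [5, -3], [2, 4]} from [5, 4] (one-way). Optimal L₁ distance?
17
(one optimal route: (5, 4) → (2, 4) → (0, 0) → (5, -3))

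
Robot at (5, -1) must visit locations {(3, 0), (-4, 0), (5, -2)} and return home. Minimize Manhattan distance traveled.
22
(one optimal route: (5, -1) → (3, 0) → (-4, 0) → (5, -2) → (5, -1))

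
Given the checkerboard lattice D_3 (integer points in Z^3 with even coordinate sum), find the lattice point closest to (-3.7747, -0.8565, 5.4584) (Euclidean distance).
(-4, -1, 5)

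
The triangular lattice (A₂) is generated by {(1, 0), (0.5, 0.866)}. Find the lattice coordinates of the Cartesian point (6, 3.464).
4b₁ + 4b₂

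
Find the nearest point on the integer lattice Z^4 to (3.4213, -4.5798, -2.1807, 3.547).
(3, -5, -2, 4)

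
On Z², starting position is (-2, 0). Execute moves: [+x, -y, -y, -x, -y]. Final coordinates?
(-2, -3)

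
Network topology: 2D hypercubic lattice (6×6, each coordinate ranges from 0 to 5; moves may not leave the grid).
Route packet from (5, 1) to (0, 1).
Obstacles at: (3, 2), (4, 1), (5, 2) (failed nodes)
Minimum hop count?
7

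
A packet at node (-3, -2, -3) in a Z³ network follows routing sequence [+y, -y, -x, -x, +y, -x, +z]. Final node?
(-6, -1, -2)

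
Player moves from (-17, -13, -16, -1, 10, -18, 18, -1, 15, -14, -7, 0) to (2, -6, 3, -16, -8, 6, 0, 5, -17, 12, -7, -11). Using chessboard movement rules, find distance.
32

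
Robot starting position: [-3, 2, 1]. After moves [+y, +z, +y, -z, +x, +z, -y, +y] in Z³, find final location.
(-2, 4, 2)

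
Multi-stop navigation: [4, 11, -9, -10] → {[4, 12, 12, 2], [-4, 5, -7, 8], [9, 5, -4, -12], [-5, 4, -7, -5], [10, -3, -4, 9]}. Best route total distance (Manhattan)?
128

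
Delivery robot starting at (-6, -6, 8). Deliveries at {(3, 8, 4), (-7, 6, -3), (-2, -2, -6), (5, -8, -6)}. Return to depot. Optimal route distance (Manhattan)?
102
(one optimal route: (-6, -6, 8) → (3, 8, 4) → (-7, 6, -3) → (-2, -2, -6) → (5, -8, -6) → (-6, -6, 8))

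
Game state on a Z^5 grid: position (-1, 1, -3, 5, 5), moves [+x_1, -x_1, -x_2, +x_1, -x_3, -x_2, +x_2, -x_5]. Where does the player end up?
(0, 0, -4, 5, 4)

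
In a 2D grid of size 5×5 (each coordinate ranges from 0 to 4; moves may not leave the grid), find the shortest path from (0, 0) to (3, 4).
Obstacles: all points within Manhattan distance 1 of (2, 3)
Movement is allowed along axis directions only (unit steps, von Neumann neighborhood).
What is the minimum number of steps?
9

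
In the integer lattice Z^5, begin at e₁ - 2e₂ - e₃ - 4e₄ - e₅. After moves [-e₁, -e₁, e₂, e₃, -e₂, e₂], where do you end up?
(-1, -1, 0, -4, -1)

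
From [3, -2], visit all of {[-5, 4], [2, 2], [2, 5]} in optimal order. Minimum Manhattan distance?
16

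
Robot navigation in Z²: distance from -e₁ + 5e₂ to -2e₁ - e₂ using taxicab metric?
7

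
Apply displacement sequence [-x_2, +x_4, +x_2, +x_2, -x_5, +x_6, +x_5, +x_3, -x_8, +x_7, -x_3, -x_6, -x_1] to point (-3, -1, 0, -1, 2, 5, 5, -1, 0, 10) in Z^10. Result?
(-4, 0, 0, 0, 2, 5, 6, -2, 0, 10)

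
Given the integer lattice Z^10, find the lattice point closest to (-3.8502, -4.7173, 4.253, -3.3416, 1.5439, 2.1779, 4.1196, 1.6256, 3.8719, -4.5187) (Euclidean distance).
(-4, -5, 4, -3, 2, 2, 4, 2, 4, -5)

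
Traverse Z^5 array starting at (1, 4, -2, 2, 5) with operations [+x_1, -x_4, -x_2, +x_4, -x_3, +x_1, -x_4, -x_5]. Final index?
(3, 3, -3, 1, 4)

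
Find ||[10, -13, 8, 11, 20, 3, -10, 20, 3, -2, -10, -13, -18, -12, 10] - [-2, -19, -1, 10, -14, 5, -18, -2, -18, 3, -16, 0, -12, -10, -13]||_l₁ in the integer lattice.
170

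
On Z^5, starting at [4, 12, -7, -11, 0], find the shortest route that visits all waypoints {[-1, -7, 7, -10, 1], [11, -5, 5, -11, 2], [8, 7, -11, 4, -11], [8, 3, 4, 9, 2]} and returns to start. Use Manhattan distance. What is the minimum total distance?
166
(one optimal route: (4, 12, -7, -11, 0) → (-1, -7, 7, -10, 1) → (11, -5, 5, -11, 2) → (8, 3, 4, 9, 2) → (8, 7, -11, 4, -11) → (4, 12, -7, -11, 0))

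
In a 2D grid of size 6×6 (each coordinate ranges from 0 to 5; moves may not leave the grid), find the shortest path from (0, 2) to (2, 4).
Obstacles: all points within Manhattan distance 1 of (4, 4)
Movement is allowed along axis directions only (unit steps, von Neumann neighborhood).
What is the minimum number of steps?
4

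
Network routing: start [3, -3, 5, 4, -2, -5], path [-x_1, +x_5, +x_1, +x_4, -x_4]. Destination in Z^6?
(3, -3, 5, 4, -1, -5)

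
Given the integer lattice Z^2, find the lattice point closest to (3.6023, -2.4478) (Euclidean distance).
(4, -2)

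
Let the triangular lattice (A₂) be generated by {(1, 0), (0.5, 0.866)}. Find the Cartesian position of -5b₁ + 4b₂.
(-3, 3.464)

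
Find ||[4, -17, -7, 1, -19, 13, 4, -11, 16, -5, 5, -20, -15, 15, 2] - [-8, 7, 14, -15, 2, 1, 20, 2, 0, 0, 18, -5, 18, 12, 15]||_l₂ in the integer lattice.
66.0984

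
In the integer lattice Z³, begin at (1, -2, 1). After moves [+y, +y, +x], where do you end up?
(2, 0, 1)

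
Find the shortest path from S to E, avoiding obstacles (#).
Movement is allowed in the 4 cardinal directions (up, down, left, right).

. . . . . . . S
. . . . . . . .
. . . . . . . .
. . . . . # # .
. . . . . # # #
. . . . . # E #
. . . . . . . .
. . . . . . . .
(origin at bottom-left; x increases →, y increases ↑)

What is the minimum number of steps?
12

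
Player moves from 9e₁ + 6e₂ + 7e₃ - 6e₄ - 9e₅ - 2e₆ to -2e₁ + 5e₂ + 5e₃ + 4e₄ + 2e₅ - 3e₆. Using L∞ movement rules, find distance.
11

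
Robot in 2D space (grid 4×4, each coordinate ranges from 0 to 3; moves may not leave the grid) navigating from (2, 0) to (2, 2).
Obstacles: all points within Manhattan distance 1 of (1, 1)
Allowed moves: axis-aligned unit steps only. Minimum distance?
4
(one shortest path: (2, 0) → (3, 0) → (3, 1) → (3, 2) → (2, 2))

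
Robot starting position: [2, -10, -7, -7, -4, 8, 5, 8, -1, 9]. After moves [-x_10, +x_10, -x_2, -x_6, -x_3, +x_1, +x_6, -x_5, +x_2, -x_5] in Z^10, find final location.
(3, -10, -8, -7, -6, 8, 5, 8, -1, 9)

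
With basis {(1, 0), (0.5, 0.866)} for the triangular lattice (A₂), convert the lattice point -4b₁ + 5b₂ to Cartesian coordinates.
(-1.5, 4.33)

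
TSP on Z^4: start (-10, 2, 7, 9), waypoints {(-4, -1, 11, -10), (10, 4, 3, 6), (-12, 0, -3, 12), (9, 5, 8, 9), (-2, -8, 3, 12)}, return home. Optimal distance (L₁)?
154
(one optimal route: (-10, 2, 7, 9) → (-4, -1, 11, -10) → (9, 5, 8, 9) → (10, 4, 3, 6) → (-2, -8, 3, 12) → (-12, 0, -3, 12) → (-10, 2, 7, 9))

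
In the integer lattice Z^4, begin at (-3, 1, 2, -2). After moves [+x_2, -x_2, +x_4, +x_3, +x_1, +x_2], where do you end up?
(-2, 2, 3, -1)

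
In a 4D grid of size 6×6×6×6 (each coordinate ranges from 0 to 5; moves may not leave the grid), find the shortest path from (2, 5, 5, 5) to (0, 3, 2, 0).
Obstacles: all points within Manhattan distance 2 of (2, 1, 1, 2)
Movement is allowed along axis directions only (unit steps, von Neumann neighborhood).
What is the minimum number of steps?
12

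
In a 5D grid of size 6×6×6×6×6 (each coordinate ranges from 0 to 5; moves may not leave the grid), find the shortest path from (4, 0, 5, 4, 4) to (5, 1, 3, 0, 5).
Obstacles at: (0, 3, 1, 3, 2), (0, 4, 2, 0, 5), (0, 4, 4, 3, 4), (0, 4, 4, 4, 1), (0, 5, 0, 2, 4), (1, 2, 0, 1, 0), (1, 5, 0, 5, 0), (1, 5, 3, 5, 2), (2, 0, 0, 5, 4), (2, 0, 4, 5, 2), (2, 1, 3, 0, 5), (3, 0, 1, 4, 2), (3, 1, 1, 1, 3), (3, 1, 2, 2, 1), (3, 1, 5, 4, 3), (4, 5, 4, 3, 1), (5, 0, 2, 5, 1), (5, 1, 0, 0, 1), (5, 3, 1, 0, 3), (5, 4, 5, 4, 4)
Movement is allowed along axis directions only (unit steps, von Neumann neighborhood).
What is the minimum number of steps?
9
(one shortest path: (4, 0, 5, 4, 4) → (5, 0, 5, 4, 4) → (5, 1, 5, 4, 4) → (5, 1, 4, 4, 4) → (5, 1, 3, 4, 4) → (5, 1, 3, 3, 4) → (5, 1, 3, 2, 4) → (5, 1, 3, 1, 4) → (5, 1, 3, 0, 4) → (5, 1, 3, 0, 5))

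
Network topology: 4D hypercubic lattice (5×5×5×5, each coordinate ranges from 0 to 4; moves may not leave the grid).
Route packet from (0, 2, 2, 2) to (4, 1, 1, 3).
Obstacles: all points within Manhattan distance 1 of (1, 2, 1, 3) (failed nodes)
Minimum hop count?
7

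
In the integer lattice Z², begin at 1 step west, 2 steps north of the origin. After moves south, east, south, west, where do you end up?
(-1, 0)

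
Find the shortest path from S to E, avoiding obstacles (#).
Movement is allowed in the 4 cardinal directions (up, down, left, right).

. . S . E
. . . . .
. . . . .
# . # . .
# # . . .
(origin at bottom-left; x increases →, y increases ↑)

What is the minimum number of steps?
2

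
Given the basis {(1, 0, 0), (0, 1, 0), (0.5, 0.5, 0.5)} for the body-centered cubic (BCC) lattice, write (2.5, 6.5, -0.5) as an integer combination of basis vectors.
3b₁ + 7b₂ - b₃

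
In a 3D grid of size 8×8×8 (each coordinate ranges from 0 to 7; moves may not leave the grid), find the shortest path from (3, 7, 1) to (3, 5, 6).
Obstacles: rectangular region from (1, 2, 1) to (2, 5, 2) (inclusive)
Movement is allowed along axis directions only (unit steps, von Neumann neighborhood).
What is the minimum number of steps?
7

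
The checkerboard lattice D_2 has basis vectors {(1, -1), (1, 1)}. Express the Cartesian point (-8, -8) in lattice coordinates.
-8b₂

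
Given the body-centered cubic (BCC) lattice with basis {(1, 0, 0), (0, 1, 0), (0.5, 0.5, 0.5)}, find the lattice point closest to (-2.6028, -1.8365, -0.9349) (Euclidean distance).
(-3, -2, -1)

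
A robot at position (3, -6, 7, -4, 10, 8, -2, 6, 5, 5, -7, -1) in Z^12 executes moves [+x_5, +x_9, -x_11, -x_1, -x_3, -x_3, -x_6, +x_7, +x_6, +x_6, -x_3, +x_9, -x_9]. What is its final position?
(2, -6, 4, -4, 11, 9, -1, 6, 6, 5, -8, -1)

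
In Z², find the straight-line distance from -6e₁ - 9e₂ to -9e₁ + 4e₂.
13.3417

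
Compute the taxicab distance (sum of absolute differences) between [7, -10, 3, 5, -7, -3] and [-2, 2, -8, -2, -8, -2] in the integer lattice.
41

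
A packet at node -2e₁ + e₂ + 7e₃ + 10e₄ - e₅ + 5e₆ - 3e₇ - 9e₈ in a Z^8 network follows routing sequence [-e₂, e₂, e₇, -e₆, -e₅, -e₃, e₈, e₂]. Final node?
(-2, 2, 6, 10, -2, 4, -2, -8)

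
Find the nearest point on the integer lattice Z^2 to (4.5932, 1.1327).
(5, 1)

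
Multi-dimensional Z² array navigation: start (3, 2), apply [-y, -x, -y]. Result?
(2, 0)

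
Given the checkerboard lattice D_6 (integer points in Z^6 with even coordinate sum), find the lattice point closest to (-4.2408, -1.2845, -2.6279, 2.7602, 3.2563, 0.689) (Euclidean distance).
(-4, -1, -2, 3, 3, 1)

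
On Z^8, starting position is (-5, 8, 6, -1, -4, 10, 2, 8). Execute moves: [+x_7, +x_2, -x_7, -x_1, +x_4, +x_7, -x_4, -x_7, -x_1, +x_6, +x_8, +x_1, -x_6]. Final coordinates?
(-6, 9, 6, -1, -4, 10, 2, 9)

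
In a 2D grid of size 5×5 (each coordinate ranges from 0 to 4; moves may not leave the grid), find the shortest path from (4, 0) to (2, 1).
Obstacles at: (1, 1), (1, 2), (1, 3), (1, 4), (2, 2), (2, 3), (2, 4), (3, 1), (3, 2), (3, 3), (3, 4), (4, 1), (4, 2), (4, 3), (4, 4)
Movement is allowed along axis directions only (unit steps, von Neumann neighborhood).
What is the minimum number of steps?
3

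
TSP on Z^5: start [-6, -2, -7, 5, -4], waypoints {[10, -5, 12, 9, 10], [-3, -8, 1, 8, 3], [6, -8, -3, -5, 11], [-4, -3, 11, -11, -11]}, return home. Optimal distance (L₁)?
200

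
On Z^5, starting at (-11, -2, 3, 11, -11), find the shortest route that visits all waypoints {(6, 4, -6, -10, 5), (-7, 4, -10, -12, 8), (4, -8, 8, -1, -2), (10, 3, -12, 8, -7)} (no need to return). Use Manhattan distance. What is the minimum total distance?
161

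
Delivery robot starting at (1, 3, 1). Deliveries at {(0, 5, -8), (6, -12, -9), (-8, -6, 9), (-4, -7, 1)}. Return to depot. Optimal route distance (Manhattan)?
100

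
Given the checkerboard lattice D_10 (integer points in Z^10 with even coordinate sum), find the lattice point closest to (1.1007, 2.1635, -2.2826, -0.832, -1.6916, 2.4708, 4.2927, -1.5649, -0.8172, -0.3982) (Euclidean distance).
(1, 2, -2, -1, -2, 3, 4, -2, -1, 0)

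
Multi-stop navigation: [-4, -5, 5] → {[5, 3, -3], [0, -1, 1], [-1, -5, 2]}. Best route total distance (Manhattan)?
25
(one optimal route: (-4, -5, 5) → (-1, -5, 2) → (0, -1, 1) → (5, 3, -3))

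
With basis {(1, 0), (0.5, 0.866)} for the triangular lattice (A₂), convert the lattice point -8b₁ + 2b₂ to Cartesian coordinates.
(-7, 1.732)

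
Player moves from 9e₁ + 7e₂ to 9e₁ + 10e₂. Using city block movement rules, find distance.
3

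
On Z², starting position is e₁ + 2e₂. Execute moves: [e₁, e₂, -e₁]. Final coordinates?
(1, 3)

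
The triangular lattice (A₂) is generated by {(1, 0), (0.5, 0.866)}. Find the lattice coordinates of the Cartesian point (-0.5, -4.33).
2b₁ - 5b₂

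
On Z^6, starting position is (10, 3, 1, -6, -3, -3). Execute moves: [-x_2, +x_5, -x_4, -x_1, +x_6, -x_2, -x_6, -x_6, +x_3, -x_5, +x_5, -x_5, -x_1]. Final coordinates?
(8, 1, 2, -7, -3, -4)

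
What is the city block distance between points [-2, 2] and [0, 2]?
2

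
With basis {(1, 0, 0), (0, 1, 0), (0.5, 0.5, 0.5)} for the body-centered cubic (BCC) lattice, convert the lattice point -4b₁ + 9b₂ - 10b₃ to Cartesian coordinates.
(-9, 4, -5)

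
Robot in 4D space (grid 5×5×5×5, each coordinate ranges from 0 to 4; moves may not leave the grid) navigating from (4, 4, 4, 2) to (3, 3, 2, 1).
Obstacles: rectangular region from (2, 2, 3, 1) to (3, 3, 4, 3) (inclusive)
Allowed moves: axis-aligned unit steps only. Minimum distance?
5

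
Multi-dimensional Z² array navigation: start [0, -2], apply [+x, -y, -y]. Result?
(1, -4)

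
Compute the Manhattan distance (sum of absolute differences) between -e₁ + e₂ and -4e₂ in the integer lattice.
6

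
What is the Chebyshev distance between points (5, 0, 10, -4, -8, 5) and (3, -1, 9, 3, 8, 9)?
16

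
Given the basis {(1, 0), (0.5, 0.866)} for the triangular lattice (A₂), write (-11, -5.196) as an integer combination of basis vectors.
-8b₁ - 6b₂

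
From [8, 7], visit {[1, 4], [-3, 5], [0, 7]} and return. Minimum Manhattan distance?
28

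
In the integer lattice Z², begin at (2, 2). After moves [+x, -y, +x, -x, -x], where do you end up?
(2, 1)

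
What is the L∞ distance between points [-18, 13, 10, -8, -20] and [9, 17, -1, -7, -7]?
27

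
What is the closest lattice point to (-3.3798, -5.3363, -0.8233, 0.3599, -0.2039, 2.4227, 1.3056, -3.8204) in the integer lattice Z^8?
(-3, -5, -1, 0, 0, 2, 1, -4)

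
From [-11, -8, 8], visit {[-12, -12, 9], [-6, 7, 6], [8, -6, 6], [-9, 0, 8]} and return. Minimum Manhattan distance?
84
(one optimal route: (-11, -8, 8) → (-12, -12, 9) → (8, -6, 6) → (-6, 7, 6) → (-9, 0, 8) → (-11, -8, 8))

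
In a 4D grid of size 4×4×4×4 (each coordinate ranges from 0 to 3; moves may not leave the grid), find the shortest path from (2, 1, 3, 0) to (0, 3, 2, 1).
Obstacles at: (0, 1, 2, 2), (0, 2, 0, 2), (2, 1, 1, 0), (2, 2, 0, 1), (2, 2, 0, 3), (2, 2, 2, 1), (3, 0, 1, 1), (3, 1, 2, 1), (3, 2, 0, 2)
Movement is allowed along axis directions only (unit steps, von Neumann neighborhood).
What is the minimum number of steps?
6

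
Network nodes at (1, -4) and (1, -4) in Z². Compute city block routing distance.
0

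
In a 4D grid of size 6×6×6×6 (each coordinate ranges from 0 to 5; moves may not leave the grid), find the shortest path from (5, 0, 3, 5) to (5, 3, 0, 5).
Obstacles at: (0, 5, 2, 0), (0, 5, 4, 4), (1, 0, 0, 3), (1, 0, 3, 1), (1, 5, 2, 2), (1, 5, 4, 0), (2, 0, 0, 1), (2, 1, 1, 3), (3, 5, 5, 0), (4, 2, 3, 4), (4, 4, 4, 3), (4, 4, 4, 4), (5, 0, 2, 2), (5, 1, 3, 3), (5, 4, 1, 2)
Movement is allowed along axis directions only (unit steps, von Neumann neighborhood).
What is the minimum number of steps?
6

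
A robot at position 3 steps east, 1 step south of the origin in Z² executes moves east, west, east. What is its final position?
(4, -1)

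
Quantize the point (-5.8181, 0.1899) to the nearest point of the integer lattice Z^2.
(-6, 0)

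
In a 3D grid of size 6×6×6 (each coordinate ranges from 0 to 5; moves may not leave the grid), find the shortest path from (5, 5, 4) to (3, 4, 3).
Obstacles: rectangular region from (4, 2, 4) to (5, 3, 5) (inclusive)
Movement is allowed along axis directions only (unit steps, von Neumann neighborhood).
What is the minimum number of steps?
4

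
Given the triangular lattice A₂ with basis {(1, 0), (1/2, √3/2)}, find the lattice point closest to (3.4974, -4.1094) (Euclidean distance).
(3.5, -4.33)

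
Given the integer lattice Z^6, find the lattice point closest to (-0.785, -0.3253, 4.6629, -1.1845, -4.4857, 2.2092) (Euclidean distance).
(-1, 0, 5, -1, -4, 2)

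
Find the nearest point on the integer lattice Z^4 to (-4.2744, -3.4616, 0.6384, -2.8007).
(-4, -3, 1, -3)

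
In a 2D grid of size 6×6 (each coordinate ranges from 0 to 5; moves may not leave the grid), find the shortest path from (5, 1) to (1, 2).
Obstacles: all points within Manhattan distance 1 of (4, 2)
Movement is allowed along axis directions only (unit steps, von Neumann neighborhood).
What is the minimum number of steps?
7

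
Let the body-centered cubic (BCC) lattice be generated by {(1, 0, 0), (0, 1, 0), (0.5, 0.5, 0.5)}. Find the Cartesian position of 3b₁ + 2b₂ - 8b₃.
(-1, -2, -4)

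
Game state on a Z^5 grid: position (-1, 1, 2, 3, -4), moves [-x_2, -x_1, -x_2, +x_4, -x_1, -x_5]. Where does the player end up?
(-3, -1, 2, 4, -5)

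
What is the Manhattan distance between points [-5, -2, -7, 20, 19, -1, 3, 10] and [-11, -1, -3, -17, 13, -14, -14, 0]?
94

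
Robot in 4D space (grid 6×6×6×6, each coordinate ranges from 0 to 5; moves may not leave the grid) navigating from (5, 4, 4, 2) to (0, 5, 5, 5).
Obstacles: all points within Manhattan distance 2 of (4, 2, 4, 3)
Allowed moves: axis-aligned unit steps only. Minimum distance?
10
(one shortest path: (5, 4, 4, 2) → (4, 4, 4, 2) → (3, 4, 4, 2) → (2, 4, 4, 2) → (1, 4, 4, 2) → (0, 4, 4, 2) → (0, 5, 4, 2) → (0, 5, 5, 2) → (0, 5, 5, 3) → (0, 5, 5, 4) → (0, 5, 5, 5))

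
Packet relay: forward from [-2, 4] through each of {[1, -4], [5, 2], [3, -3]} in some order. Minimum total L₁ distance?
19
(one optimal route: (-2, 4) → (5, 2) → (3, -3) → (1, -4))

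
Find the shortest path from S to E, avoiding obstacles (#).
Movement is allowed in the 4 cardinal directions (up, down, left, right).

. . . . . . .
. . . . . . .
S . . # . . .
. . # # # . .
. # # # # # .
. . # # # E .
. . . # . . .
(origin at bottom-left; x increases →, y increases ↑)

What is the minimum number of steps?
12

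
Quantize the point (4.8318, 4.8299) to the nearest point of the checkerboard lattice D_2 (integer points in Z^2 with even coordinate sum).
(5, 5)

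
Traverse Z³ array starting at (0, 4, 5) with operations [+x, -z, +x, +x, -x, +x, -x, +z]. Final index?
(2, 4, 5)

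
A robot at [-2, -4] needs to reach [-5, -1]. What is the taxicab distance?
6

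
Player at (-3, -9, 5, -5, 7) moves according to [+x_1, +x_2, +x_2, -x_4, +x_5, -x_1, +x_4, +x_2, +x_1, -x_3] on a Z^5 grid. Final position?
(-2, -6, 4, -5, 8)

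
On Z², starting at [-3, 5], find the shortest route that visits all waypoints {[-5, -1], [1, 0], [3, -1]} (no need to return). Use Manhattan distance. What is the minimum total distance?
18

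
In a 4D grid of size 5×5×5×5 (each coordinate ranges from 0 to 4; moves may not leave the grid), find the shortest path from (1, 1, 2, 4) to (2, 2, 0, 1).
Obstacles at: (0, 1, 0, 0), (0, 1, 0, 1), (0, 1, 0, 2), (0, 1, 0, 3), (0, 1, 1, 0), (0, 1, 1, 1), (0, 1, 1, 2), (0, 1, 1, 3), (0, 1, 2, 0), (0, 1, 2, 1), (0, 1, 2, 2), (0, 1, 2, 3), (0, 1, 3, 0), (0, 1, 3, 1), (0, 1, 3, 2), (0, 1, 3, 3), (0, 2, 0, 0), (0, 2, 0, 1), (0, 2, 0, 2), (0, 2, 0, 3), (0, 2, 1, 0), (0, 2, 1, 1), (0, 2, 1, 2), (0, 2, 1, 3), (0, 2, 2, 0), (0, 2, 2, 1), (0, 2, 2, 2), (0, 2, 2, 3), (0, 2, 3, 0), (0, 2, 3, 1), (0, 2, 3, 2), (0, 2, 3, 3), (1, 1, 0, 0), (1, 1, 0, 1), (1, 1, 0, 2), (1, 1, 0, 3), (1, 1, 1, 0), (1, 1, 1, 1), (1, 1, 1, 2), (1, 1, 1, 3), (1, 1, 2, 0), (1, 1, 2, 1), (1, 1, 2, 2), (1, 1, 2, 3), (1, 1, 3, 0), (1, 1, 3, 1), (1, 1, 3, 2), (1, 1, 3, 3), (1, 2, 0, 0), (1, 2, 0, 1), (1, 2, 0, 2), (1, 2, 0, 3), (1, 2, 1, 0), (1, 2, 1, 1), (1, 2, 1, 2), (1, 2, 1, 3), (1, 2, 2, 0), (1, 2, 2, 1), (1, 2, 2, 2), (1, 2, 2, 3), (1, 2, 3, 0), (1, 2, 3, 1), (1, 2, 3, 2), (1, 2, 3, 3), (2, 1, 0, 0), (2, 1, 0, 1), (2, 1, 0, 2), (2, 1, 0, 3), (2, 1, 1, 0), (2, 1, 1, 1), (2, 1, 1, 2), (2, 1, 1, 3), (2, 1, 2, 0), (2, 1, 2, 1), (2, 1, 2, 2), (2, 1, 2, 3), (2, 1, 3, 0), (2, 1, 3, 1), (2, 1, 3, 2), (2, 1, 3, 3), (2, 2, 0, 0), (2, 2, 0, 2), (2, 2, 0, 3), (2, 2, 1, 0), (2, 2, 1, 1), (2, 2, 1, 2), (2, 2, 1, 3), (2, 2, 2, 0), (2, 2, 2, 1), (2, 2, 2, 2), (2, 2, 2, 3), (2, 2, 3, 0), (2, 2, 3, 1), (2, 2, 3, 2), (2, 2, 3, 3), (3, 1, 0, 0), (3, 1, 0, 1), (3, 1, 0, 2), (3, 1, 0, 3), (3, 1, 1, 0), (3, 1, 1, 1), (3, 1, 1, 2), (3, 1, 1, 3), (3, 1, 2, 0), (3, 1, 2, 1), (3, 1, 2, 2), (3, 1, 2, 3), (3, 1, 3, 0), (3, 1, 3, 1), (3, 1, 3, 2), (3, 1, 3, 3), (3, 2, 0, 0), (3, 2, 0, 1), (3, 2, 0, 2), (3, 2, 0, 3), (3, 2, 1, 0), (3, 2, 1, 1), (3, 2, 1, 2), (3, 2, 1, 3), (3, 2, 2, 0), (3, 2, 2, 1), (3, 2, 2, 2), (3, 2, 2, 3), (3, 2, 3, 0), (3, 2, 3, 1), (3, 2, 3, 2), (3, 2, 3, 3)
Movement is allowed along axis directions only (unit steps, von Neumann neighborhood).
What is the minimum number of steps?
9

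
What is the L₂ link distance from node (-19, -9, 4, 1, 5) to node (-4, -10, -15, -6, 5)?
25.219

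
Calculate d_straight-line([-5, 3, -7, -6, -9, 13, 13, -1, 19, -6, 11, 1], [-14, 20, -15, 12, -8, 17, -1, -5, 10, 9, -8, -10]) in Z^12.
42.1307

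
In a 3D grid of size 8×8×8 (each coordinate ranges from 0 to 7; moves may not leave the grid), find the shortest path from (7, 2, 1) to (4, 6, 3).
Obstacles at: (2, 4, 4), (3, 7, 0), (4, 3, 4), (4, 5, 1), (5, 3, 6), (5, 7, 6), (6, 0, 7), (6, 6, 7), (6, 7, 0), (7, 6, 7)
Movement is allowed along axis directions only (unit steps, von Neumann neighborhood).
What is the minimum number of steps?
9
(one shortest path: (7, 2, 1) → (6, 2, 1) → (5, 2, 1) → (4, 2, 1) → (4, 3, 1) → (4, 4, 1) → (4, 4, 2) → (4, 5, 2) → (4, 6, 2) → (4, 6, 3))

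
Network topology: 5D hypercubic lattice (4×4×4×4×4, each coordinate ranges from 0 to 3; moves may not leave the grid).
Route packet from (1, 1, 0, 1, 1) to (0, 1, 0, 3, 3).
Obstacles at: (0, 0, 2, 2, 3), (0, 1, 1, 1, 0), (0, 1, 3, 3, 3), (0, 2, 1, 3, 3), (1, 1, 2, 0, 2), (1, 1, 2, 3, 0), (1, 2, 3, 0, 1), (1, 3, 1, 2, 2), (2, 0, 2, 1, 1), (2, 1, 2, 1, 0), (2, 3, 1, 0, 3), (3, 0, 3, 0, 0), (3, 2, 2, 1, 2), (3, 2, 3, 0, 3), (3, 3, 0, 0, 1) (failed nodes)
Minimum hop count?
5
(one shortest path: (1, 1, 0, 1, 1) → (0, 1, 0, 1, 1) → (0, 1, 0, 2, 1) → (0, 1, 0, 3, 1) → (0, 1, 0, 3, 2) → (0, 1, 0, 3, 3))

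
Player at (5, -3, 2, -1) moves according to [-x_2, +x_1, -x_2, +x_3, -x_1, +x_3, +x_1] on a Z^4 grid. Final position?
(6, -5, 4, -1)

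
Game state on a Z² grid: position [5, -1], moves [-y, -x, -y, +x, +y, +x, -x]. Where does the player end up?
(5, -2)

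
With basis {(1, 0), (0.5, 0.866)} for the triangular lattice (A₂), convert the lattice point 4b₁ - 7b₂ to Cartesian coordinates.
(0.5, -6.062)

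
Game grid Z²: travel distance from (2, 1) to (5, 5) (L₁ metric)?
7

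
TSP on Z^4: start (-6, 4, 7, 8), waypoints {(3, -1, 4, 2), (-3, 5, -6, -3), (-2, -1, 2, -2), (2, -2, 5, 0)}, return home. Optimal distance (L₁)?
82
(one optimal route: (-6, 4, 7, 8) → (3, -1, 4, 2) → (2, -2, 5, 0) → (-2, -1, 2, -2) → (-3, 5, -6, -3) → (-6, 4, 7, 8))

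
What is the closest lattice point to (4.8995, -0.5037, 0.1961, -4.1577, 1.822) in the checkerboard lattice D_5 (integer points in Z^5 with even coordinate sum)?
(5, -1, 0, -4, 2)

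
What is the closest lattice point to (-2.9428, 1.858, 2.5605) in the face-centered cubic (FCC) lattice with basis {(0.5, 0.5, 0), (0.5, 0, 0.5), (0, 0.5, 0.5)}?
(-3, 1.5, 2.5)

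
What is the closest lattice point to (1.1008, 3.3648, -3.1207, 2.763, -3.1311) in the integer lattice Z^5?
(1, 3, -3, 3, -3)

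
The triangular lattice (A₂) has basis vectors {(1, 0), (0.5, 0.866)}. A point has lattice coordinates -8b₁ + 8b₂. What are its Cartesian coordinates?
(-4, 6.928)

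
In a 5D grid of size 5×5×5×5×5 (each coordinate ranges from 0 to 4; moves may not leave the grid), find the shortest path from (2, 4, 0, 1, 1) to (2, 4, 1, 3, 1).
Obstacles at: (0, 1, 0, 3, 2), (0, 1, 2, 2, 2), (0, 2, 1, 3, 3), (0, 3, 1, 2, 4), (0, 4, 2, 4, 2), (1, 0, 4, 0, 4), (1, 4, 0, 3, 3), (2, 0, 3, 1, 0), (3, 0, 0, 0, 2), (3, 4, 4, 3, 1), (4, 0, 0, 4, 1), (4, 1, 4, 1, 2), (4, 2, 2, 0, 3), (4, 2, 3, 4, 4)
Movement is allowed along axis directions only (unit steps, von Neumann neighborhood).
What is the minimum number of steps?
3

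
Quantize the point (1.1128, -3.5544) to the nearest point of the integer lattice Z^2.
(1, -4)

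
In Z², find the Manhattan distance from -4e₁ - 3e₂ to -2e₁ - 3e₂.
2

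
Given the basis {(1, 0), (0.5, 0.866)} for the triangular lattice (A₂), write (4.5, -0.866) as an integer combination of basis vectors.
5b₁ - b₂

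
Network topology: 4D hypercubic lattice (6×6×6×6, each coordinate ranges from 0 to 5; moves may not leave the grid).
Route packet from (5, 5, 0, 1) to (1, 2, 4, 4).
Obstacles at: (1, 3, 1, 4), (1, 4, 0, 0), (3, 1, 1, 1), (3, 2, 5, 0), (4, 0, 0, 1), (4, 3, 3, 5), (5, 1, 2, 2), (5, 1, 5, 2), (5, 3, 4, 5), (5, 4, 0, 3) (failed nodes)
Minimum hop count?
14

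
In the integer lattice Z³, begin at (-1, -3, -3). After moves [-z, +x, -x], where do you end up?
(-1, -3, -4)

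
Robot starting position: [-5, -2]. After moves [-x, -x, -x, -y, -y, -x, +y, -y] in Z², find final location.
(-9, -4)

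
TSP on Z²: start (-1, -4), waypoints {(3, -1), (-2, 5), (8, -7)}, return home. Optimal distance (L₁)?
44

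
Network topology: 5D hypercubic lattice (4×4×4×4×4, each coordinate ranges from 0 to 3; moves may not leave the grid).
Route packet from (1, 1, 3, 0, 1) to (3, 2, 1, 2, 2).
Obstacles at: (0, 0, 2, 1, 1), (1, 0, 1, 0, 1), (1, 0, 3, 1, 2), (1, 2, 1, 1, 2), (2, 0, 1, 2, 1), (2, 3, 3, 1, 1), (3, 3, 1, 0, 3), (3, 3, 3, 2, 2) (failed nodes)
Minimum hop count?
8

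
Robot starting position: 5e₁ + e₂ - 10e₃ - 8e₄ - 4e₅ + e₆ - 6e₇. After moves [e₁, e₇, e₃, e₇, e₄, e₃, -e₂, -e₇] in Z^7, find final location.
(6, 0, -8, -7, -4, 1, -5)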